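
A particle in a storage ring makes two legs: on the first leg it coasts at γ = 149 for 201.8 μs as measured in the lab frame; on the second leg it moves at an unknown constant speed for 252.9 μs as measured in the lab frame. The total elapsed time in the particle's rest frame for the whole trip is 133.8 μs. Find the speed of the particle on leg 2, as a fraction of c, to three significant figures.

β = 0.852

Leg 1: γ = 149; τ_1 = 201.8/149.0 = 1.354 μs.
Leg 2: speed unknown; τ_2 = 252.9/γ_2.
Total proper time: 1.354 + τ_2 = 133.8, so τ_2 = 133.8 − 1.354 = 132.4 μs.
γ_2 = 252.9/132.4 = 1.909; β = √(1 − 1/γ²) = √0.7257.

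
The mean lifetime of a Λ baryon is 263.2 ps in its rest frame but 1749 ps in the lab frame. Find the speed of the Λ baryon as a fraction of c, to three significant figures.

v = 0.989c

γ = Δt/τ₀ = 1749/263.2 = 6.645
β = √(1 − 1/γ²) = √(1 − 0.02265) = √0.9774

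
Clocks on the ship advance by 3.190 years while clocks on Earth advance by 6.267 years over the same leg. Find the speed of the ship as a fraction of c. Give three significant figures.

v = 0.861c

The proper time is measured on the ship (both events occur at the ship's location); Δt is measured on Earth. γ = Δt/τ = 6.267/3.190 = 1.965.
β = √(1 − 1/γ²) = √(1 − 0.2591) = √0.7409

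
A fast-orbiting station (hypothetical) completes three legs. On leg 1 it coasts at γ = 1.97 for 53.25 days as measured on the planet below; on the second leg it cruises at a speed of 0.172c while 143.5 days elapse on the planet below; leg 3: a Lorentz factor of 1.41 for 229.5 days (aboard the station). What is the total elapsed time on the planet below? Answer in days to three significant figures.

Δt = 520 days

Leg 1: 53.25 days is already measured on the planet below.
Leg 2: 143.5 days is already measured on the planet below.
Leg 3: γ = 1.41; Δt_3 = 1.410 × 229.5 = 323.6 days.
Total: 53.25 + 143.5 + 323.6 days.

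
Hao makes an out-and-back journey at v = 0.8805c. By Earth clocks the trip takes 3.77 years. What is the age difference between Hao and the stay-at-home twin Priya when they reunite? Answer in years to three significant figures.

γ = 1/√(1 − 0.8805²) = 1/√0.2247 = 2.109
Hao's elapsed proper time: τ = 3.77/2.109 = 1.787 years.
Age gap = Δt − τ = 3.77 − 1.787 years.

Δt − τ = 1.98 years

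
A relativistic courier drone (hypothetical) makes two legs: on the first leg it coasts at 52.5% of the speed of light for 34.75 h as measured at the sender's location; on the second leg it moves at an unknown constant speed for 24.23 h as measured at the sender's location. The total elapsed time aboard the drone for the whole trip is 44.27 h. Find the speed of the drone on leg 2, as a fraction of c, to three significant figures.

Leg 1: β = 0.525; γ = 1/√(1 − 0.525²) = 1/√0.7244 = 1.175; τ_1 = 34.75/1.175 = 29.58 h.
Leg 2: speed unknown; τ_2 = 24.23/γ_2.
Total proper time: 29.58 + τ_2 = 44.27, so τ_2 = 44.27 − 29.58 = 14.69 h.
γ_2 = 24.23/14.69 = 1.649; β = √(1 − 1/γ²) = √0.6322.

β = 0.795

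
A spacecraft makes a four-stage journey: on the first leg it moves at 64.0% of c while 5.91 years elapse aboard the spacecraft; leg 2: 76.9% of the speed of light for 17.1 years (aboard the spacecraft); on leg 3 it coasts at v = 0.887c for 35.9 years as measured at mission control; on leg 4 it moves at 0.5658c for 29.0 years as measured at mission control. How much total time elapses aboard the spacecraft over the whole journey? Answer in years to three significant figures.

τ = 63.5 years

Leg 1: 5.91 years is already measured aboard the spacecraft.
Leg 2: 17.1 years is already measured aboard the spacecraft.
Leg 3: γ = 1/√(1 − 0.887²) = 1/√0.2132 = 2.166; τ_3 = 35.9/2.166 = 16.58 years.
Leg 4: γ = 1/√(1 − 0.5658²) = 1/√0.6799 = 1.213; τ_4 = 29.0/1.213 = 23.91 years.
Total: 5.910 + 17.10 + 16.58 + 23.91 years.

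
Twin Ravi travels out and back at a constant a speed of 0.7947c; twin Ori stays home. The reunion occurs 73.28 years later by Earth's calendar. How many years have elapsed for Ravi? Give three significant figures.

τ = 44.5 years

γ = 1/√(1 − 0.7947²) = 1/√0.3685 = 1.647
Ravi's clock measures proper time along the trip: τ = Δt/γ = 73.28/1.647 years.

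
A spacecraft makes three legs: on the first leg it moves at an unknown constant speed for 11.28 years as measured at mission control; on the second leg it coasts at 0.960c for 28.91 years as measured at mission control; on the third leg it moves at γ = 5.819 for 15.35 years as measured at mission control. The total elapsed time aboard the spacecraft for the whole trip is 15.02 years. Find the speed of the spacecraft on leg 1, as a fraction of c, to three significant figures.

β = 0.925

Leg 1: speed unknown; τ_1 = 11.28/γ_1.
Leg 2: γ = 1/√(1 − 0.960²) = 25/7 ≈ 3.571; τ_2 = 28.91/3.571 = 8.095 years.
Leg 3: γ = 5.819; τ_3 = 15.35/5.819 = 2.638 years.
Total proper time: τ_1 + 8.095 + 2.638 = 15.02, so τ_1 = 15.02 − 10.73 = 4.287 years.
γ_1 = 11.28/4.287 = 2.631; β = √(1 − 1/γ²) = √0.8555.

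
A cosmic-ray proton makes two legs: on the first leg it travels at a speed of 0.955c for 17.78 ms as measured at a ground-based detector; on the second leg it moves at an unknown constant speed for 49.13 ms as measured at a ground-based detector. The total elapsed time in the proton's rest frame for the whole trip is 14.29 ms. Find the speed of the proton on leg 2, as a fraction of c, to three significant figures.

Leg 1: γ = 1/√(1 − 0.955²) = 1/√0.08798 = 3.371; τ_1 = 17.78/3.371 = 5.274 ms.
Leg 2: speed unknown; τ_2 = 49.13/γ_2.
Total proper time: 5.274 + τ_2 = 14.29, so τ_2 = 14.29 − 5.274 = 9.016 ms.
γ_2 = 49.13/9.016 = 5.449; β = √(1 − 1/γ²) = √0.9663.

β = 0.983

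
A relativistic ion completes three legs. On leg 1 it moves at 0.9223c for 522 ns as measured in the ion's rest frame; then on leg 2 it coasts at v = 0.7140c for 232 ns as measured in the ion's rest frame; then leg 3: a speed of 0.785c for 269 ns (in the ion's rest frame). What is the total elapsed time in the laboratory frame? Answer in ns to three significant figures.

Δt = 2120 ns

Leg 1: γ = 1/√(1 − 0.9223²) = 1/√0.1494 = 2.587; Δt_1 = 2.587 × 522 = 1351 ns.
Leg 2: γ = 1/√(1 − 0.7140²) = 1/√0.4902 = 1.428; Δt_2 = 1.428 × 232 = 331.4 ns.
Leg 3: γ = 1/√(1 − 0.785²) = 1/√0.3838 = 1.614; Δt_3 = 1.614 × 269 = 434.2 ns.
Total: 1351 + 331.4 + 434.2 ns.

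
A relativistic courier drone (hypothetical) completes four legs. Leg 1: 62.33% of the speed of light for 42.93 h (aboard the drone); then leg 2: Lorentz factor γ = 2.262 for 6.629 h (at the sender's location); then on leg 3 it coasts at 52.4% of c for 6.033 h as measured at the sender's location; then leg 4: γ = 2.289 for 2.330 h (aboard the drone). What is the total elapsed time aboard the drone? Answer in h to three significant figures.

Leg 1: 42.93 h is already measured aboard the drone.
Leg 2: γ = 2.262; τ_2 = 6.629/2.262 = 2.931 h.
Leg 3: β = 0.524; γ = 1/√(1 − 0.524²) = 1/√0.7254 = 1.174; τ_3 = 6.033/1.174 = 5.138 h.
Leg 4: 2.330 h is already measured aboard the drone.
Total: 42.93 + 2.931 + 5.138 + 2.330 h.

τ = 53.3 h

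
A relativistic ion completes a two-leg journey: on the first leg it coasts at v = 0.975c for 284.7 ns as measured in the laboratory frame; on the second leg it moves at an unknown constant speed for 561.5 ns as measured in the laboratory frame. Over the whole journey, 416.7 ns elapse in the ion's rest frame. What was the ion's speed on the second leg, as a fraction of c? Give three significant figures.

Leg 1: γ = 1/√(1 − 0.975²) = 1/√0.04938 = 4.500; τ_1 = 284.7/4.500 = 63.26 ns.
Leg 2: speed unknown; τ_2 = 561.5/γ_2.
Total proper time: 63.26 + τ_2 = 416.7, so τ_2 = 416.7 − 63.26 = 353.4 ns.
γ_2 = 561.5/353.4 = 1.589; β = √(1 − 1/γ²) = √0.6038.

β = 0.777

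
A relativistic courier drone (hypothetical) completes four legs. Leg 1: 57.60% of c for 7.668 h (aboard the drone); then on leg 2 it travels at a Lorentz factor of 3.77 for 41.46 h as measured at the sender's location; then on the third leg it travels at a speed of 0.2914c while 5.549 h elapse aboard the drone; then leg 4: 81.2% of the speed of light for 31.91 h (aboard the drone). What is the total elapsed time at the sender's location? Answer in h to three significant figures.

Leg 1: β = 0.5760; γ = 1/√(1 − 0.5760²) = 1/√0.6682 = 1.223; Δt_1 = 1.223 × 7.668 = 9.380 h.
Leg 2: 41.46 h is already measured at the sender's location.
Leg 3: γ = 1/√(1 − 0.2914²) = 1/√0.9151 = 1.045; Δt_3 = 1.045 × 5.549 = 5.801 h.
Leg 4: β = 0.812; γ = 1/√(1 − 0.812²) = 1/√0.3407 = 1.713; Δt_4 = 1.713 × 31.91 = 54.67 h.
Total: 9.380 + 41.46 + 5.801 + 54.67 h.

Δt = 111 h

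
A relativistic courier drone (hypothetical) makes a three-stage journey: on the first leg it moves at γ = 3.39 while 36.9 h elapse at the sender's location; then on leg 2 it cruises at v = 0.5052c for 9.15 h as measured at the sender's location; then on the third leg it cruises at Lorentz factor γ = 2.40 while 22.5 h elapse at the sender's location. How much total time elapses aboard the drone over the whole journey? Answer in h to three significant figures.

Leg 1: γ = 3.39; τ_1 = 36.9/3.390 = 10.88 h.
Leg 2: γ = 1/√(1 − 0.5052²) = 1/√0.7448 = 1.159; τ_2 = 9.15/1.159 = 7.896 h.
Leg 3: γ = 2.40; τ_3 = 22.5/2.400 = 9.375 h.
Total: 10.88 + 7.896 + 9.375 h.

τ = 28.2 h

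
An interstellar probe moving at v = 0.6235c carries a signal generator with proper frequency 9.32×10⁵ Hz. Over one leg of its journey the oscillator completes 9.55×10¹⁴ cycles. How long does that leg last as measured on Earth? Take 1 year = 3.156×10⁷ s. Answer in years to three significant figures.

Δt = 41.5 years

γ = 1/√(1 − 0.6235²) = 1/√0.6112 = 1.279
Proper time for N cycles: τ = N/f = 9.55×10¹⁴/(9.32×10⁵) = 1.025×10⁹ s = 32.47 years.
Lab-frame duration Δt = γτ = 1.279 × 32.47 = 41.53 years.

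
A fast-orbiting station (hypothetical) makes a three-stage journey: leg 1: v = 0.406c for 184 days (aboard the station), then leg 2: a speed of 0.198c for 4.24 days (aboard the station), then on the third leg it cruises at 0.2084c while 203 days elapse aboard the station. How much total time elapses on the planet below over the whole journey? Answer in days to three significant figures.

Δt = 413 days

Leg 1: γ = 1/√(1 − 0.406²) = 1/√0.8352 = 1.094; Δt_1 = 1.094 × 184 = 201.3 days.
Leg 2: γ = 1/√(1 − 0.198²) = 1/√0.9608 = 1.020; Δt_2 = 1.020 × 4.24 = 4.326 days.
Leg 3: γ = 1/√(1 − 0.2084²) = 1/√0.9566 = 1.022; Δt_3 = 1.022 × 203 = 207.6 days.
Total: 201.3 + 4.326 + 207.6 days.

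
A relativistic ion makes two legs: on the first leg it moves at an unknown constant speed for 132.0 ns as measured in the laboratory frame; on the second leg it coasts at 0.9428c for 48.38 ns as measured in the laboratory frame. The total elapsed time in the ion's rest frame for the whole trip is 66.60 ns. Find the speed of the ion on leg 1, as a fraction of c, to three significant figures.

β = 0.924

Leg 1: speed unknown; τ_1 = 132.0/γ_1.
Leg 2: γ = 1/√(1 − 0.9428²) = 1/√0.1111 = 3.000; τ_2 = 48.38/3.000 = 16.13 ns.
Total proper time: τ_1 + 16.13 = 66.60, so τ_1 = 66.60 − 16.13 = 50.47 ns.
γ_1 = 132.0/50.47 = 2.615; β = √(1 − 1/γ²) = √0.8538.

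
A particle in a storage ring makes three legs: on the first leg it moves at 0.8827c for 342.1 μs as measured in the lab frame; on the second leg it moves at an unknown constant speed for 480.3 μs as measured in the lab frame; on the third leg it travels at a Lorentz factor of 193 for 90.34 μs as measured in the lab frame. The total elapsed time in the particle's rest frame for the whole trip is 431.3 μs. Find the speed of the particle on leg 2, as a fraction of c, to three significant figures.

Leg 1: γ = 1/√(1 − 0.8827²) = 1/√0.2208 = 2.128; τ_1 = 342.1/2.128 = 160.8 μs.
Leg 2: speed unknown; τ_2 = 480.3/γ_2.
Leg 3: γ = 193; τ_3 = 90.34/193.0 = 0.4681 μs.
Total proper time: 160.8 + τ_2 + 0.4681 = 431.3, so τ_2 = 431.3 − 161.2 = 270.1 μs.
γ_2 = 480.3/270.1 = 1.778; β = √(1 − 1/γ²) = √0.6838.

β = 0.827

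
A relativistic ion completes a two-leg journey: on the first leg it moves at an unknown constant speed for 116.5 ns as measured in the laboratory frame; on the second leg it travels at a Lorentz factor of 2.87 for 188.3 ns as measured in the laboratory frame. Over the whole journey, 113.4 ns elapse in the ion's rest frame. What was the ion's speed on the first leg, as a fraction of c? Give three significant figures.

Leg 1: speed unknown; τ_1 = 116.5/γ_1.
Leg 2: γ = 2.87; τ_2 = 188.3/2.870 = 65.61 ns.
Total proper time: τ_1 + 65.61 = 113.4, so τ_1 = 113.4 − 65.61 = 47.79 ns.
γ_1 = 116.5/47.79 = 2.438; β = √(1 − 1/γ²) = √0.8317.

β = 0.912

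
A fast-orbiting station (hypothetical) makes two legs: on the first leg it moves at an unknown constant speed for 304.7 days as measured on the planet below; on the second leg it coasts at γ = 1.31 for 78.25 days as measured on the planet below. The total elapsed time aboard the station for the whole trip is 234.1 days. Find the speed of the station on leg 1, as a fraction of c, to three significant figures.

Leg 1: speed unknown; τ_1 = 304.7/γ_1.
Leg 2: γ = 1.31; τ_2 = 78.25/1.310 = 59.73 days.
Total proper time: τ_1 + 59.73 = 234.1, so τ_1 = 234.1 − 59.73 = 174.4 days.
γ_1 = 304.7/174.4 = 1.747; β = √(1 − 1/γ²) = √0.6725.

β = 0.820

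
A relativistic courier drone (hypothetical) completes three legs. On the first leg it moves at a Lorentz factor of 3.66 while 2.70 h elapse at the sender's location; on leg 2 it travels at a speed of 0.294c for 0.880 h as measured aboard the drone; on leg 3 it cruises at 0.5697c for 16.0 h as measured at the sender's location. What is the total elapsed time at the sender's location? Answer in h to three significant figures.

Δt = 19.6 h

Leg 1: 2.70 h is already measured at the sender's location.
Leg 2: γ = 1/√(1 − 0.294²) = 1/√0.9136 = 1.046; Δt_2 = 1.046 × 0.880 = 0.9207 h.
Leg 3: 16.0 h is already measured at the sender's location.
Total: 2.700 + 0.9207 + 16.00 h.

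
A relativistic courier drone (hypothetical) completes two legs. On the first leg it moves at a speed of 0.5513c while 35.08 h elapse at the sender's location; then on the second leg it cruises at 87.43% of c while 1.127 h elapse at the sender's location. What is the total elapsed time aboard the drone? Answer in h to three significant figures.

Leg 1: γ = 1/√(1 − 0.5513²) = 1/√0.6961 = 1.199; τ_1 = 35.08/1.199 = 29.27 h.
Leg 2: β = 0.8743; γ = 1/√(1 − 0.8743²) = 1/√0.2356 = 2.060; τ_2 = 1.127/2.060 = 0.5470 h.
Total: 29.27 + 0.5470 h.

τ = 29.8 h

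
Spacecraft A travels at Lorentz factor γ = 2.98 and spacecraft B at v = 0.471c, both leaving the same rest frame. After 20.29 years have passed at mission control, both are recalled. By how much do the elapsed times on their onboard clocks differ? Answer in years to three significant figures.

|τ_A − τ_B| = 11.1 years

A: γ = 2.98; τ_A = 20.29/2.980 = 6.809 years.
B: γ = 1/√(1 − 0.471²) = 1/√0.7782 = 1.134; τ_B = 20.29/1.134 = 17.90 years.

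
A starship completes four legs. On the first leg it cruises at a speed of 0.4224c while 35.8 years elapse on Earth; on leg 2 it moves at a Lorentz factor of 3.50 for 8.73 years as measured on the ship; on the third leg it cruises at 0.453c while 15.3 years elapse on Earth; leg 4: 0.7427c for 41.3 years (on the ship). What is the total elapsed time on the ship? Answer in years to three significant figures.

Leg 1: γ = 1/√(1 − 0.4224²) = 1/√0.8216 = 1.103; τ_1 = 35.8/1.103 = 32.45 years.
Leg 2: 8.73 years is already measured on the ship.
Leg 3: γ = 1/√(1 − 0.453²) = 1/√0.7948 = 1.122; τ_3 = 15.3/1.122 = 13.64 years.
Leg 4: 41.3 years is already measured on the ship.
Total: 32.45 + 8.730 + 13.64 + 41.30 years.

τ = 96.1 years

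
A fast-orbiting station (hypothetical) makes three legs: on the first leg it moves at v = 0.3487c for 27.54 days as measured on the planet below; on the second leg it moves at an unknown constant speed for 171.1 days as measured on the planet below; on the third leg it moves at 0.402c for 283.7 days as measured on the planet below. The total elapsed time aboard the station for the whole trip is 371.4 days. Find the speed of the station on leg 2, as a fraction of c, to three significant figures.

β = 0.865

Leg 1: γ = 1/√(1 − 0.3487²) = 1/√0.8784 = 1.067; τ_1 = 27.54/1.067 = 25.81 days.
Leg 2: speed unknown; τ_2 = 171.1/γ_2.
Leg 3: γ = 1/√(1 − 0.402²) = 1/√0.8384 = 1.092; τ_3 = 283.7/1.092 = 259.8 days.
Total proper time: 25.81 + τ_2 + 259.8 = 371.4, so τ_2 = 371.4 − 285.6 = 85.82 days.
γ_2 = 171.1/85.82 = 1.994; β = √(1 − 1/γ²) = √0.7484.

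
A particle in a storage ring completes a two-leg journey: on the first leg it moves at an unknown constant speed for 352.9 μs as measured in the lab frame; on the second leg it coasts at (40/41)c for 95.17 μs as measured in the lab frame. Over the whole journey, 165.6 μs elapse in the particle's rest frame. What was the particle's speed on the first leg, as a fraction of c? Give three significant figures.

β = 0.912

Leg 1: speed unknown; τ_1 = 352.9/γ_1.
Leg 2: γ = 1/√(1 − (40/41)²) = 41/9 ≈ 4.556; τ_2 = 95.17/4.556 = 20.89 μs.
Total proper time: τ_1 + 20.89 = 165.6, so τ_1 = 165.6 − 20.89 = 144.7 μs.
γ_1 = 352.9/144.7 = 2.439; β = √(1 − 1/γ²) = √0.8319.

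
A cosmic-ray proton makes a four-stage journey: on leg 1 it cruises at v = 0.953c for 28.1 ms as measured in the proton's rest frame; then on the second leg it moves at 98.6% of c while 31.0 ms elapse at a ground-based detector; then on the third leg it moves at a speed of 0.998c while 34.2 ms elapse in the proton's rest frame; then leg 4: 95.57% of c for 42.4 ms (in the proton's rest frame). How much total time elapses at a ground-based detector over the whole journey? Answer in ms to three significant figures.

Δt = 809 ms

Leg 1: γ = 1/√(1 − 0.953²) = 1/√0.09179 = 3.301; Δt_1 = 3.301 × 28.1 = 92.75 ms.
Leg 2: 31.0 ms is already measured at a ground-based detector.
Leg 3: γ = 1/√(1 − 0.998²) = 1/√0.003996 = 15.82; Δt_3 = 15.82 × 34.2 = 541.0 ms.
Leg 4: β = 0.9557; γ = 1/√(1 − 0.9557²) = 1/√0.08664 = 3.397; Δt_4 = 3.397 × 42.4 = 144.0 ms.
Total: 92.75 + 31.00 + 541.0 + 144.0 ms.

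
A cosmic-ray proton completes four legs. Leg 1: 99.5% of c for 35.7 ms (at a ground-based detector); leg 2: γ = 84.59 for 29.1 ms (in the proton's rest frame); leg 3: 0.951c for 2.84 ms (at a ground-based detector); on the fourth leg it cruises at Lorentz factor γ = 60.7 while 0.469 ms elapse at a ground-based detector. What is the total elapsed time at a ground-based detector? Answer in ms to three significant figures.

Leg 1: 35.7 ms is already measured at a ground-based detector.
Leg 2: γ = 84.59; Δt_2 = 84.59 × 29.1 = 2462 ms.
Leg 3: 2.84 ms is already measured at a ground-based detector.
Leg 4: 0.469 ms is already measured at a ground-based detector.
Total: 35.70 + 2462 + 2.840 + 0.4690 ms.

Δt = 2500 ms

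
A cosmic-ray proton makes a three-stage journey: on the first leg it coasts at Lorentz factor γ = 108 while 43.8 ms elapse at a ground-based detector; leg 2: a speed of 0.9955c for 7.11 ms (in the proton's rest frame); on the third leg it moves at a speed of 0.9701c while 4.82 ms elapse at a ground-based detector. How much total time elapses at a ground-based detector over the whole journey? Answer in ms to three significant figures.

Leg 1: 43.8 ms is already measured at a ground-based detector.
Leg 2: γ = 1/√(1 − 0.9955²) = 1/√0.008980 = 10.55; Δt_2 = 10.55 × 7.11 = 75.03 ms.
Leg 3: 4.82 ms is already measured at a ground-based detector.
Total: 43.80 + 75.03 + 4.820 ms.

Δt = 124 ms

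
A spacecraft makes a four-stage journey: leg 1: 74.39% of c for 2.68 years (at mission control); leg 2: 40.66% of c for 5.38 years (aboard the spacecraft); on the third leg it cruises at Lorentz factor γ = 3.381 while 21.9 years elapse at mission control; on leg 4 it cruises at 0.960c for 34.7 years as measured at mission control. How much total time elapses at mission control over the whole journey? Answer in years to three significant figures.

Δt = 65.2 years

Leg 1: 2.68 years is already measured at mission control.
Leg 2: β = 0.4066; γ = 1/√(1 − 0.4066²) = 1/√0.8347 = 1.095; Δt_2 = 1.095 × 5.38 = 5.889 years.
Leg 3: 21.9 years is already measured at mission control.
Leg 4: 34.7 years is already measured at mission control.
Total: 2.680 + 5.889 + 21.90 + 34.70 years.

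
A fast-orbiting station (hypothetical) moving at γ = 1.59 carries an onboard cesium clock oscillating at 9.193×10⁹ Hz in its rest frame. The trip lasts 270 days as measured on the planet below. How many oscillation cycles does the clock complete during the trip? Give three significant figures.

N = 1.35×10¹⁷

γ = 1.59
The oscillator's own cycle count is N = f × τ where τ is the proper time aboard the station. τ = Δt/γ = 270/1.590 = 169.8 days = 1.467×10⁷ s.
N = 9.193×10⁹ × 1.467×10⁷ = 1.349×10¹⁷.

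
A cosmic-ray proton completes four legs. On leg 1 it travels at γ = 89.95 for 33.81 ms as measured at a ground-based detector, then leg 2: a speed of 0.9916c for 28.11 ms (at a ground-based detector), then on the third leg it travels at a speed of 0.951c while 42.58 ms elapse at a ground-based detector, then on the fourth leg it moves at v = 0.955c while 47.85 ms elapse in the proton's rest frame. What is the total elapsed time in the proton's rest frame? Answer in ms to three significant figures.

τ = 65.0 ms

Leg 1: γ = 89.95; τ_1 = 33.81/89.95 = 0.3759 ms.
Leg 2: γ = 1/√(1 − 0.9916²) = 1/√0.01673 = 7.731; τ_2 = 28.11/7.731 = 3.636 ms.
Leg 3: γ = 1/√(1 − 0.951²) = 1/√0.09560 = 3.234; τ_3 = 42.58/3.234 = 13.17 ms.
Leg 4: 47.85 ms is already measured in the proton's rest frame.
Total: 0.3759 + 3.636 + 13.17 + 47.85 ms.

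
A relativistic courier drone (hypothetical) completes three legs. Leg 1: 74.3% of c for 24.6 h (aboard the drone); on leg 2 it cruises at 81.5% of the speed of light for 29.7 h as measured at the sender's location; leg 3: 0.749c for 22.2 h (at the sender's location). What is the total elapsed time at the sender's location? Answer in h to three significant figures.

Leg 1: β = 0.743; γ = 1/√(1 − 0.743²) = 1/√0.4480 = 1.494; Δt_1 = 1.494 × 24.6 = 36.76 h.
Leg 2: 29.7 h is already measured at the sender's location.
Leg 3: 22.2 h is already measured at the sender's location.
Total: 36.76 + 29.70 + 22.20 h.

Δt = 88.7 h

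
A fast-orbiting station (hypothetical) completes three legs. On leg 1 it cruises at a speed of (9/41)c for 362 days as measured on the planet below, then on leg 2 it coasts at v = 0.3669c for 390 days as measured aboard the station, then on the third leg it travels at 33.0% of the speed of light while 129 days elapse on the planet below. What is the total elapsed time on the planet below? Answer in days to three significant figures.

Leg 1: 362 days is already measured on the planet below.
Leg 2: γ = 1/√(1 − 0.3669²) = 1/√0.8654 = 1.075; Δt_2 = 1.075 × 390 = 419.2 days.
Leg 3: 129 days is already measured on the planet below.
Total: 362.0 + 419.2 + 129.0 days.

Δt = 910 days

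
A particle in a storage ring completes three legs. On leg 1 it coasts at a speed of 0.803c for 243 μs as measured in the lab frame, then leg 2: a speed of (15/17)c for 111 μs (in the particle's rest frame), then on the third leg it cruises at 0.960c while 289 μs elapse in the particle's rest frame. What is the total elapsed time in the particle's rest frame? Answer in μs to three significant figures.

Leg 1: γ = 1/√(1 − 0.803²) = 1/√0.3552 = 1.678; τ_1 = 243/1.678 = 144.8 μs.
Leg 2: 111 μs is already measured in the particle's rest frame.
Leg 3: 289 μs is already measured in the particle's rest frame.
Total: 144.8 + 111.0 + 289.0 μs.

τ = 545 μs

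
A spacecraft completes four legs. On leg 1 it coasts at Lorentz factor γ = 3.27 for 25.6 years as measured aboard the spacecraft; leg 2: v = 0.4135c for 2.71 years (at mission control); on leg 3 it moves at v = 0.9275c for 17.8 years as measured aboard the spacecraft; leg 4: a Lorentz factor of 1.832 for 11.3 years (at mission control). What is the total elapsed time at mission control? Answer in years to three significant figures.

Δt = 145 years

Leg 1: γ = 3.27; Δt_1 = 3.270 × 25.6 = 83.71 years.
Leg 2: 2.71 years is already measured at mission control.
Leg 3: γ = 1/√(1 − 0.9275²) = 1/√0.1397 = 2.675; Δt_3 = 2.675 × 17.8 = 47.62 years.
Leg 4: 11.3 years is already measured at mission control.
Total: 83.71 + 2.710 + 47.62 + 11.30 years.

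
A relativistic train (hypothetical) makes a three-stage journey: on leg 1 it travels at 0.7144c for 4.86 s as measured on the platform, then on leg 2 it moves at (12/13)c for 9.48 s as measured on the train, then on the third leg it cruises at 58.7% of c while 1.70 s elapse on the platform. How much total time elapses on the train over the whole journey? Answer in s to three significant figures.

Leg 1: γ = 1/√(1 − 0.7144²) = 1/√0.4896 = 1.429; τ_1 = 4.86/1.429 = 3.401 s.
Leg 2: 9.48 s is already measured on the train.
Leg 3: β = 0.587; γ = 1/√(1 − 0.587²) = 1/√0.6554 = 1.235; τ_3 = 1.70/1.235 = 1.376 s.
Total: 3.401 + 9.480 + 1.376 s.

τ = 14.3 s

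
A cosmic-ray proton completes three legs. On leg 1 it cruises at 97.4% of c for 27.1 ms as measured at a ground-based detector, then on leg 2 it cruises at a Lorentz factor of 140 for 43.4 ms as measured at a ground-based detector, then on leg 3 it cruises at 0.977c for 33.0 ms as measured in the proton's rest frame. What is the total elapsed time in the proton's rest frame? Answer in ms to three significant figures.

Leg 1: β = 0.974; γ = 1/√(1 − 0.974²) = 1/√0.05132 = 4.414; τ_1 = 27.1/4.414 = 6.139 ms.
Leg 2: γ = 140; τ_2 = 43.4/140.0 = 0.3100 ms.
Leg 3: 33.0 ms is already measured in the proton's rest frame.
Total: 6.139 + 0.3100 + 33.00 ms.

τ = 39.4 ms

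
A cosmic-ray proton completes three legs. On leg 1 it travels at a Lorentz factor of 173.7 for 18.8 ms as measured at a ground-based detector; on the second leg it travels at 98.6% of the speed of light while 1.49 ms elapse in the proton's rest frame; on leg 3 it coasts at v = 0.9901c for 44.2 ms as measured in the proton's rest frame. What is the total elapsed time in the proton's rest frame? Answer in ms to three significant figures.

Leg 1: γ = 173.7; τ_1 = 18.8/173.7 = 0.1082 ms.
Leg 2: 1.49 ms is already measured in the proton's rest frame.
Leg 3: 44.2 ms is already measured in the proton's rest frame.
Total: 0.1082 + 1.490 + 44.20 ms.

τ = 45.8 ms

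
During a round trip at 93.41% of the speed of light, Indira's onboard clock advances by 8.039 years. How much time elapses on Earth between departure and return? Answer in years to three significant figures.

Δt = 22.5 years

β = 0.9341; γ = 1/√(1 − 0.9341²) = 1/√0.1275 = 2.801
Earth-frame duration is the dilated interval: Δt = γτ = 2.801 × 8.039 years.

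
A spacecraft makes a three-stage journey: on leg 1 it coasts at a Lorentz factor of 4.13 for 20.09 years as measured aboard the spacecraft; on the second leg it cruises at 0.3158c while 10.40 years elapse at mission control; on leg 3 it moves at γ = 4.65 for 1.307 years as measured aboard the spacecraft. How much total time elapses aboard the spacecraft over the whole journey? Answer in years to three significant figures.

τ = 31.3 years

Leg 1: 20.09 years is already measured aboard the spacecraft.
Leg 2: γ = 1/√(1 − 0.3158²) = 1/√0.9003 = 1.054; τ_2 = 10.40/1.054 = 9.868 years.
Leg 3: 1.307 years is already measured aboard the spacecraft.
Total: 20.09 + 9.868 + 1.307 years.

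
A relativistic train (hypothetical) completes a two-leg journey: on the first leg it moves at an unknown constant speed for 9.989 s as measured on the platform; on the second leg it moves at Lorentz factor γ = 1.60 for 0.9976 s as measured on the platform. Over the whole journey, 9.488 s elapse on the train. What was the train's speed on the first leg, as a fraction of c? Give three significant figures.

β = 0.461

Leg 1: speed unknown; τ_1 = 9.989/γ_1.
Leg 2: γ = 1.60; τ_2 = 0.9976/1.600 = 0.6235 s.
Total proper time: τ_1 + 0.6235 = 9.488, so τ_1 = 9.488 − 0.6235 = 8.864 s.
γ_1 = 9.989/8.864 = 1.127; β = √(1 − 1/γ²) = √0.2125.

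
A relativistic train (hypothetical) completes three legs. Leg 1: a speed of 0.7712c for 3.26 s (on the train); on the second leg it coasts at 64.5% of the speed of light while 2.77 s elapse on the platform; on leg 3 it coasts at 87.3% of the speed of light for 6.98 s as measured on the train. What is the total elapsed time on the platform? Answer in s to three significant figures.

Δt = 22.2 s

Leg 1: γ = 1/√(1 − 0.7712²) = 1/√0.4053 = 1.571; Δt_1 = 1.571 × 3.26 = 5.121 s.
Leg 2: 2.77 s is already measured on the platform.
Leg 3: β = 0.873; γ = 1/√(1 − 0.873²) = 1/√0.2379 = 2.050; Δt_3 = 2.050 × 6.98 = 14.31 s.
Total: 5.121 + 2.770 + 14.31 s.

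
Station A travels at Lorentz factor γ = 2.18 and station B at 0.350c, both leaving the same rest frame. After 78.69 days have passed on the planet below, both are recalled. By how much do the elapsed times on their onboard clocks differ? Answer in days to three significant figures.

A: γ = 2.18; τ_A = 78.69/2.180 = 36.10 days.
B: γ = 1/√(1 − 0.350²) = 1/√0.8775 = 1.068; τ_B = 78.69/1.068 = 73.71 days.

|τ_A − τ_B| = 37.6 days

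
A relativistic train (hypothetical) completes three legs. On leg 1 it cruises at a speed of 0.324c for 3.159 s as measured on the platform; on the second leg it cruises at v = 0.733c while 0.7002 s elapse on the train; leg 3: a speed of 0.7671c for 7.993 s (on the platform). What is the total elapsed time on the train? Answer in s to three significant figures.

Leg 1: γ = 1/√(1 − 0.324²) = 1/√0.8950 = 1.057; τ_1 = 3.159/1.057 = 2.989 s.
Leg 2: 0.7002 s is already measured on the train.
Leg 3: γ = 1/√(1 − 0.7671²) = 1/√0.4116 = 1.559; τ_3 = 7.993/1.559 = 5.128 s.
Total: 2.989 + 0.7002 + 5.128 s.

τ = 8.82 s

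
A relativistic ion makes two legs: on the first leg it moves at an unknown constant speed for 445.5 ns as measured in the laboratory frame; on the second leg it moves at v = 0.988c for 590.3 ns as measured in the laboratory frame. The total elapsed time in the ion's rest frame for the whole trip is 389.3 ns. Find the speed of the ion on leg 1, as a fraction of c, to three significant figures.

β = 0.743

Leg 1: speed unknown; τ_1 = 445.5/γ_1.
Leg 2: γ = 1/√(1 − 0.988²) = 1/√0.02386 = 6.474; τ_2 = 590.3/6.474 = 91.17 ns.
Total proper time: τ_1 + 91.17 = 389.3, so τ_1 = 389.3 − 91.17 = 298.1 ns.
γ_1 = 445.5/298.1 = 1.494; β = √(1 − 1/γ²) = √0.5522.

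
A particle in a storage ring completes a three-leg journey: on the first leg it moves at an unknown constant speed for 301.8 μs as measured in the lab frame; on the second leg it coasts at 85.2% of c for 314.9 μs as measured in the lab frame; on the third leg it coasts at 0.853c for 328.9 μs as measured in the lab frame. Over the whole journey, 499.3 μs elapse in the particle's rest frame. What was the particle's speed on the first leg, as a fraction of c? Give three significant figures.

β = 0.842

Leg 1: speed unknown; τ_1 = 301.8/γ_1.
Leg 2: β = 0.852; γ = 1/√(1 − 0.852²) = 1/√0.2741 = 1.910; τ_2 = 314.9/1.910 = 164.9 μs.
Leg 3: γ = 1/√(1 − 0.853²) = 1/√0.2724 = 1.916; τ_3 = 328.9/1.916 = 171.7 μs.
Total proper time: τ_1 + 164.9 + 171.7 = 499.3, so τ_1 = 499.3 − 336.5 = 162.8 μs.
γ_1 = 301.8/162.8 = 1.854; β = √(1 − 1/γ²) = √0.7091.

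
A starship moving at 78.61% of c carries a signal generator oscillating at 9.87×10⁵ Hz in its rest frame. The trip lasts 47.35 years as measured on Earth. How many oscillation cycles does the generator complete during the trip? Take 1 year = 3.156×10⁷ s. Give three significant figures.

β = 0.7861; γ = 1/√(1 − 0.7861²) = 1/√0.3820 = 1.618
The oscillator's own cycle count is N = f × τ where τ is the proper time on the ship. τ = Δt/γ = 47.35/1.618 = 29.27 years = 9.237×10⁸ s.
N = 9.87×10⁵ × 9.237×10⁸ = 9.117×10¹⁴.

N = 9.12×10¹⁴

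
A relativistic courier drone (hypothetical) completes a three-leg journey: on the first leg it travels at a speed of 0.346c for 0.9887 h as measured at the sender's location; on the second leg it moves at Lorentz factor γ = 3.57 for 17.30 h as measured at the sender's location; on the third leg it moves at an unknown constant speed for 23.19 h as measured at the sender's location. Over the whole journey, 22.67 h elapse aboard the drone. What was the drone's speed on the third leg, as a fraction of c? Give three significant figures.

β = 0.685

Leg 1: γ = 1/√(1 − 0.346²) = 1/√0.8803 = 1.066; τ_1 = 0.9887/1.066 = 0.9276 h.
Leg 2: γ = 3.57; τ_2 = 17.30/3.570 = 4.846 h.
Leg 3: speed unknown; τ_3 = 23.19/γ_3.
Total proper time: 0.9276 + 4.846 + τ_3 = 22.67, so τ_3 = 22.67 − 5.774 = 16.90 h.
γ_3 = 23.19/16.90 = 1.372; β = √(1 − 1/γ²) = √0.4691.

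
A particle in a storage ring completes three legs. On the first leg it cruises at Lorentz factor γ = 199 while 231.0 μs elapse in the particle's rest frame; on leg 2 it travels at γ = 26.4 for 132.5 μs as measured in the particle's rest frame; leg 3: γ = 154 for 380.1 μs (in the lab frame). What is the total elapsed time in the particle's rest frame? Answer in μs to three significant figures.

τ = 366 μs

Leg 1: 231.0 μs is already measured in the particle's rest frame.
Leg 2: 132.5 μs is already measured in the particle's rest frame.
Leg 3: γ = 154; τ_3 = 380.1/154.0 = 2.468 μs.
Total: 231.0 + 132.5 + 2.468 μs.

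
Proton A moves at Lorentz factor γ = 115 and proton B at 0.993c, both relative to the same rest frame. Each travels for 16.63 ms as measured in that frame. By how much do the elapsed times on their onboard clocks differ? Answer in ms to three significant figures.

|τ_A − τ_B| = 1.82 ms

A: γ = 115; τ_A = 16.63/115.0 = 0.1446 ms.
B: γ = 1/√(1 − 0.993²) = 1/√0.01395 = 8.466; τ_B = 16.63/8.466 = 1.964 ms.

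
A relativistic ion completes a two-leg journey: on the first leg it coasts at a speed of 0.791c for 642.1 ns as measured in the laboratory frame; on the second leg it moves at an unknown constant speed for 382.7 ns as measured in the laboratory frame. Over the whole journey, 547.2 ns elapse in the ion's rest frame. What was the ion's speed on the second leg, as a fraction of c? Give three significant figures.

Leg 1: γ = 1/√(1 − 0.791²) = 1/√0.3743 = 1.634; τ_1 = 642.1/1.634 = 392.8 ns.
Leg 2: speed unknown; τ_2 = 382.7/γ_2.
Total proper time: 392.8 + τ_2 = 547.2, so τ_2 = 547.2 − 392.8 = 154.4 ns.
γ_2 = 382.7/154.4 = 2.479; β = √(1 − 1/γ²) = √0.8373.

β = 0.915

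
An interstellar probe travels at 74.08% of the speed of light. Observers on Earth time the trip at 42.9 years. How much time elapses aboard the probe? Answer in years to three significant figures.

τ = 28.8 years

β = 0.7408; γ = 1/√(1 − 0.7408²) = 1/√0.4512 = 1.489
The interval measured on Earth is the dilated one; the clock aboard the probe measures the proper time τ = Δt/γ = 42.9/1.489 years.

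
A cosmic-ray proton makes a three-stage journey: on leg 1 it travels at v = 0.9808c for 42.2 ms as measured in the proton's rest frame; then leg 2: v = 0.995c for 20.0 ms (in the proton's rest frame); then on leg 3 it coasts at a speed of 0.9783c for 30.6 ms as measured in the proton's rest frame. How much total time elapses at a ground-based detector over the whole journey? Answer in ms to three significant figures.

Leg 1: γ = 1/√(1 − 0.9808²) = 1/√0.03803 = 5.128; Δt_1 = 5.128 × 42.2 = 216.4 ms.
Leg 2: γ = 1/√(1 − 0.995²) = 1/√0.009975 = 10.01; Δt_2 = 10.01 × 20.0 = 200.3 ms.
Leg 3: γ = 1/√(1 − 0.9783²) = 1/√0.04293 = 4.826; Δt_3 = 4.826 × 30.6 = 147.7 ms.
Total: 216.4 + 200.3 + 147.7 ms.

Δt = 564 ms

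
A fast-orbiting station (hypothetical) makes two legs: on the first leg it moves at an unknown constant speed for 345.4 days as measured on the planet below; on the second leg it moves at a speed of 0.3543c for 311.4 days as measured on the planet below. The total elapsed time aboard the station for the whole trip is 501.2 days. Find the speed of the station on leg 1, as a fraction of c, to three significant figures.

β = 0.794

Leg 1: speed unknown; τ_1 = 345.4/γ_1.
Leg 2: γ = 1/√(1 − 0.3543²) = 1/√0.8745 = 1.069; τ_2 = 311.4/1.069 = 291.2 days.
Total proper time: τ_1 + 291.2 = 501.2, so τ_1 = 501.2 − 291.2 = 210.0 days.
γ_1 = 345.4/210.0 = 1.645; β = √(1 − 1/γ²) = √0.6303.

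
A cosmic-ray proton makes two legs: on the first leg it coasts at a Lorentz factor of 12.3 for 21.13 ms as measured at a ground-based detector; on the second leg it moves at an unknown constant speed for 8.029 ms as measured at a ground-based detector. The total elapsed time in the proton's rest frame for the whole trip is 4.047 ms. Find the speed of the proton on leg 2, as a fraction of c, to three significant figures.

Leg 1: γ = 12.3; τ_1 = 21.13/12.30 = 1.718 ms.
Leg 2: speed unknown; τ_2 = 8.029/γ_2.
Total proper time: 1.718 + τ_2 = 4.047, so τ_2 = 4.047 − 1.718 = 2.329 ms.
γ_2 = 8.029/2.329 = 3.447; β = √(1 − 1/γ²) = √0.9158.

β = 0.957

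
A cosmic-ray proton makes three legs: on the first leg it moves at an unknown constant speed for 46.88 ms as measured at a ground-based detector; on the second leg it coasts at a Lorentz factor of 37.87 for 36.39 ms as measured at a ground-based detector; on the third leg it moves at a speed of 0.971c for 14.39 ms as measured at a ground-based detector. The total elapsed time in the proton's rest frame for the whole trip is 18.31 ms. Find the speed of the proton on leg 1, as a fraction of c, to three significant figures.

β = 0.955

Leg 1: speed unknown; τ_1 = 46.88/γ_1.
Leg 2: γ = 37.87; τ_2 = 36.39/37.87 = 0.9609 ms.
Leg 3: γ = 1/√(1 − 0.971²) = 1/√0.05716 = 4.183; τ_3 = 14.39/4.183 = 3.440 ms.
Total proper time: τ_1 + 0.9609 + 3.440 = 18.31, so τ_1 = 18.31 − 4.401 = 13.91 ms.
γ_1 = 46.88/13.91 = 3.371; β = √(1 − 1/γ²) = √0.9120.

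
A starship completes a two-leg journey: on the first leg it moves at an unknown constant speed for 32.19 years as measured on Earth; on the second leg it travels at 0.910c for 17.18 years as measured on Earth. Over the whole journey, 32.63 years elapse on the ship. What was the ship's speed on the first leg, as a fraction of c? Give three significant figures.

β = 0.610

Leg 1: speed unknown; τ_1 = 32.19/γ_1.
Leg 2: γ = 1/√(1 − 0.910²) = 1/√0.1719 = 2.412; τ_2 = 17.18/2.412 = 7.123 years.
Total proper time: τ_1 + 7.123 = 32.63, so τ_1 = 32.63 − 7.123 = 25.51 years.
γ_1 = 32.19/25.51 = 1.262; β = √(1 − 1/γ²) = √0.3721.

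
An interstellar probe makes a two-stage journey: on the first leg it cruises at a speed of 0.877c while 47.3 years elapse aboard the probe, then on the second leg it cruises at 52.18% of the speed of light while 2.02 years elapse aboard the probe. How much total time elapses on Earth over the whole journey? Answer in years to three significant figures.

Δt = 101 years

Leg 1: γ = 1/√(1 − 0.877²) = 1/√0.2309 = 2.081; Δt_1 = 2.081 × 47.3 = 98.44 years.
Leg 2: β = 0.5218; γ = 1/√(1 − 0.5218²) = 1/√0.7277 = 1.172; Δt_2 = 1.172 × 2.02 = 2.368 years.
Total: 98.44 + 2.368 years.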